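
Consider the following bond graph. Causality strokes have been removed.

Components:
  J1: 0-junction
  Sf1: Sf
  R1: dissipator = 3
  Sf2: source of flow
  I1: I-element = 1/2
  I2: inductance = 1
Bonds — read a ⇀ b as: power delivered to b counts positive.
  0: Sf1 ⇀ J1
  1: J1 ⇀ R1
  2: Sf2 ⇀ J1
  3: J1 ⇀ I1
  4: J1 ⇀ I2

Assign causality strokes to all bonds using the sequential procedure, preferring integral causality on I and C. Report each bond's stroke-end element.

#0 stroke→Sf1
#1 stroke→J1
#2 stroke→Sf2
#3 stroke→I1
#4 stroke→I2

b0 stroke→Sf1  (Sf1 fixes flow; stroke at Sf1)
b2 stroke→Sf2  (Sf2 (Sf) sets flow on bond)
b3 stroke→I1  (prefer integral on I1)
b4 stroke→I2  (prefer integral on I2)
b1 stroke→J1  (only one effort-in slot at J1)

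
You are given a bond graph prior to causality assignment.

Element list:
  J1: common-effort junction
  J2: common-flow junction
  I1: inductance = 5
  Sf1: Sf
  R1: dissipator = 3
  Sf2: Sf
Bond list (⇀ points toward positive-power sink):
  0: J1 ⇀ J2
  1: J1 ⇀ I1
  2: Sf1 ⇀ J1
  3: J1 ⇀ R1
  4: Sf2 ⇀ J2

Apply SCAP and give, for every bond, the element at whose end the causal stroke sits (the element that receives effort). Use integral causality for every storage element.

β0 stroke→J2
β1 stroke→I1
β2 stroke→Sf1
β3 stroke→J1
β4 stroke→Sf2

b2 stroke→Sf1  (Sf1 (Sf) sets flow on bond)
b4 stroke→Sf2  (source Sf2 imposes f)
b0 stroke→J2  (common-f at J2 fixed by 4)
b1 stroke→I1  (I1: I, integral causality)
b3 stroke→J1  (only one effort-in slot at J1)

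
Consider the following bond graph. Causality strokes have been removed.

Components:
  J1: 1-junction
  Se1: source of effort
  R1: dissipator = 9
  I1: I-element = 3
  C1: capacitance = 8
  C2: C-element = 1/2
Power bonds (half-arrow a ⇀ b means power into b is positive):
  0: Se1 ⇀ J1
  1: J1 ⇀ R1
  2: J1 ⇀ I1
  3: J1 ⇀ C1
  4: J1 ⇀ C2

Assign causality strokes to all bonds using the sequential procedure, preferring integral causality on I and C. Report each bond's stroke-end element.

b0 stroke at J1
b1 stroke at J1
b2 stroke at I1
b3 stroke at J1
b4 stroke at J1

#0 |J1  (Se1 fixes effort; stroke away)
#2 |I1  (prefer integral on I1)
#1 |J1  (1-jn J1 has f-setter on 2)
#3 |J1  (1-jn J1 has f-setter on 2)
#4 |J1  (1-jn J1 has f-setter on 2)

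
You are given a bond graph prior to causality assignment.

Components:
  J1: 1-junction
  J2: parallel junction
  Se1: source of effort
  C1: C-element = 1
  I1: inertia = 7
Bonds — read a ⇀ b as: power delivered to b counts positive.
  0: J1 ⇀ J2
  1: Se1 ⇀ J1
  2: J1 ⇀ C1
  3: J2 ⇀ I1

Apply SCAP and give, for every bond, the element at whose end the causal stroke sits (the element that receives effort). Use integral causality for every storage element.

bond 0 stroke at J2
bond 1 stroke at J1
bond 2 stroke at J1
bond 3 stroke at I1

#1 stroke at J1  (Se1 fixes effort; stroke away)
#2 stroke at J1  (C1 integral (e out))
#0 stroke at J2  (only one flow-in slot at J1)
#3 stroke at I1  (0-jn J2 has e-setter on 0)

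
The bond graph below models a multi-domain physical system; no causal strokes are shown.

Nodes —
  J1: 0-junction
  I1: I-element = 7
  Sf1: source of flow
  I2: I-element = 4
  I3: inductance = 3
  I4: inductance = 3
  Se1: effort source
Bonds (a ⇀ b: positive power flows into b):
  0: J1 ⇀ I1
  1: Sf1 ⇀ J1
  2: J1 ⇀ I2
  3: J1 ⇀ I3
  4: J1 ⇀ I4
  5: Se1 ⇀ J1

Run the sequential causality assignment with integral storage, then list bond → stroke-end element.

β1 stroke→Sf1  (Sf1 fixes flow; stroke at Sf1)
β5 stroke→J1  (Se1: effort source, stroke at far end)
β0 stroke→I1  (0-jn J1 has e-setter on 5)
β2 stroke→I2  (0-jn J1 has e-setter on 5)
β3 stroke→I3  (J1: bond 5 brought effort, rest push out)
β4 stroke→I4  (common-e at J1 fixed by 5)

b0 →I1
b1 →Sf1
b2 →I2
b3 →I3
b4 →I4
b5 →J1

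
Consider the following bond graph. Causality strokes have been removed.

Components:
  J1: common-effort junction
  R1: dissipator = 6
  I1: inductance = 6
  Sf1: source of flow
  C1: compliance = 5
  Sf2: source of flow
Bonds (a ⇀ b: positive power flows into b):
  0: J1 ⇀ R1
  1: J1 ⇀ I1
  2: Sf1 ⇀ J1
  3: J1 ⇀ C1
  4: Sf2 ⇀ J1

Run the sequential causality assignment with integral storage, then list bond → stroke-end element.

bond 2 →Sf1  (Sf1 (Sf) sets flow on bond)
bond 4 →Sf2  (Sf2 (Sf) sets flow on bond)
bond 1 →I1  (I1 integral (f out))
bond 3 →J1  (C1 integral (e out))
bond 0 →R1  (common-e at J1 fixed by 3)

#0 |R1
#1 |I1
#2 |Sf1
#3 |J1
#4 |Sf2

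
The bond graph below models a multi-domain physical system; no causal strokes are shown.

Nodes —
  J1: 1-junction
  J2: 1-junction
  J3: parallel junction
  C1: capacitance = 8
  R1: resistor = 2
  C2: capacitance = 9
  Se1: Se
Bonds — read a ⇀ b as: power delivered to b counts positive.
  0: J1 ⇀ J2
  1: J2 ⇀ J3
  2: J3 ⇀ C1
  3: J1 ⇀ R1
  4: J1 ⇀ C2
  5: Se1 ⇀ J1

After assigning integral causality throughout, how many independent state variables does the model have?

2  (C1, C2 all integral)

β5 stroke→J1  (Se1 (Se) sets effort on bond)
β2 stroke→J3  (C1 outputs effort q/C1)
β1 stroke→J2  (J3 effort already set via bond 2)
β0 stroke→J1  (closing 1-jn rule on J2)
β4 stroke→J1  (C2 integral (e out))
β3 stroke→R1  (J1 needs exactly one f-in)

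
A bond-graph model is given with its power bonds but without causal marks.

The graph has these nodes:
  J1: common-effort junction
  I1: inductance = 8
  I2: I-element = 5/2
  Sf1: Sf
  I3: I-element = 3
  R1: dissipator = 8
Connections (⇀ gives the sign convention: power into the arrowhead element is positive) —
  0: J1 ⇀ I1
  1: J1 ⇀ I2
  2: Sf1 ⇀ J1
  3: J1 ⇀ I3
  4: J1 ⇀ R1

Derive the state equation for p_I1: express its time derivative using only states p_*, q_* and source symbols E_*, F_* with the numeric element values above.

bond 2 |Sf1  (Sf1: flow source, stroke at near end)
bond 0 |I1  (I1: I, integral causality)
bond 1 |I2  (prefer integral on I2)
bond 3 |I3  (I3 integral (f out))
bond 4 |J1  (closing 0-jn rule on J1)

dp_I1/dt = 8*F_Sf1 - p_I1 - 16*p_I2/5 - 8*p_I3/3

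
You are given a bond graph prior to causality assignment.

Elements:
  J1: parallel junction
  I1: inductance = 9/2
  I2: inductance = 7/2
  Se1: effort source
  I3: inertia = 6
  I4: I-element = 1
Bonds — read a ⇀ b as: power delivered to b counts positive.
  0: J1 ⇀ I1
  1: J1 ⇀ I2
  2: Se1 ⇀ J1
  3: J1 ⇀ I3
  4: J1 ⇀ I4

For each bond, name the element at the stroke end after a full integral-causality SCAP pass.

β2 stroke→J1  (Se1 fixes effort; stroke away)
β0 stroke→I1  (J1: bond 2 brought effort, rest push out)
β1 stroke→I2  (J1: bond 2 brought effort, rest push out)
β3 stroke→I3  (J1: bond 2 brought effort, rest push out)
β4 stroke→I4  (common-e at J1 fixed by 2)

#0 stroke at I1
#1 stroke at I2
#2 stroke at J1
#3 stroke at I3
#4 stroke at I4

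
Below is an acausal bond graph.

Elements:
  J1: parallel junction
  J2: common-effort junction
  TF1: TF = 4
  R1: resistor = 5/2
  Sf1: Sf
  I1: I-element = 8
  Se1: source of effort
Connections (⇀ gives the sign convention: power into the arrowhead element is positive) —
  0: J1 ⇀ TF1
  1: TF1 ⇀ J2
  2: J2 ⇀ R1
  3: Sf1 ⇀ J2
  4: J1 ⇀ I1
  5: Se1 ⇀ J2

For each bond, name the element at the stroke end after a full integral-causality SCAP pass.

bond 0 stroke→J1
bond 1 stroke→TF1
bond 2 stroke→R1
bond 3 stroke→Sf1
bond 4 stroke→I1
bond 5 stroke→J2

b3 →Sf1  (Sf1 (Sf) sets flow on bond)
b5 →J2  (source Se1 imposes e)
b1 →TF1  (J2 effort already set via bond 5)
b2 →R1  (J2: bond 5 brought effort, rest push out)
b0 →J1  (through TF1, causality passes straight; one stroke at TF1)
b4 →I1  (J1: bond 0 brought effort, rest push out)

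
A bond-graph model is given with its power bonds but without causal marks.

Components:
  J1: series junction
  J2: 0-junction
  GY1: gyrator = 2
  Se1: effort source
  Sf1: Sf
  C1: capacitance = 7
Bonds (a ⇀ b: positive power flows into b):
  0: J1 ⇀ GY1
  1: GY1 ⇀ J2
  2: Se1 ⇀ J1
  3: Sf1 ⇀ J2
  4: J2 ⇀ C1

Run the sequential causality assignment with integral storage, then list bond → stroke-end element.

β2 →J1  (Se1 (Se) sets effort on bond)
β3 →Sf1  (Sf1: flow source, stroke at near end)
β0 →GY1  (J1: last free bond brings flow in)
β1 →GY1  (GY1: gyrator matches bond 0)
β4 →J2  (J2: last free bond brings effort in)

β0 →GY1
β1 →GY1
β2 →J1
β3 →Sf1
β4 →J2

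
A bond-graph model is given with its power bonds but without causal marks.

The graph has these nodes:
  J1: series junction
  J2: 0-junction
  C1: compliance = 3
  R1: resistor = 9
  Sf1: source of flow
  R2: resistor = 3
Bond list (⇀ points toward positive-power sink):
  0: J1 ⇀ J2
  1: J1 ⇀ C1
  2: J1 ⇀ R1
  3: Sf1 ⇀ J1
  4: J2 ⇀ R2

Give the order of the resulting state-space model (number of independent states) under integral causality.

#3 →Sf1  (Sf1 (Sf) sets flow on bond)
#0 →J1  (common-f at J1 fixed by 3)
#1 →J1  (common-f at J1 fixed by 3)
#2 →J1  (1-jn J1 has f-setter on 3)
#4 →J2  (J2 needs exactly one e-in)

1  (C1 all integral)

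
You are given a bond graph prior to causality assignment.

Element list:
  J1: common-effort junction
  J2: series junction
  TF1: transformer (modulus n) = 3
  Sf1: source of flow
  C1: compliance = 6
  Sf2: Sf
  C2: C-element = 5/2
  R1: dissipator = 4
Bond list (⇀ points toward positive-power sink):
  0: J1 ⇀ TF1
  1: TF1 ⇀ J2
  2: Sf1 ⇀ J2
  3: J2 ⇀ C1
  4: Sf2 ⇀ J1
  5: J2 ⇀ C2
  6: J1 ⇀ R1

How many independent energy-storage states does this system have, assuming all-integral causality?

bond 2 stroke→Sf1  (source Sf1 imposes f)
bond 4 stroke→Sf2  (Sf2 (Sf) sets flow on bond)
bond 1 stroke→J2  (J2 flow already set via bond 2)
bond 3 stroke→J2  (J2: bond 2 brought flow, rest push out)
bond 5 stroke→J2  (J2: bond 2 brought flow, rest push out)
bond 0 stroke→TF1  (TF1 one-in-one-out from 1)
bond 6 stroke→J1  (closing 0-jn rule on J1)

2  (C1, C2 all integral)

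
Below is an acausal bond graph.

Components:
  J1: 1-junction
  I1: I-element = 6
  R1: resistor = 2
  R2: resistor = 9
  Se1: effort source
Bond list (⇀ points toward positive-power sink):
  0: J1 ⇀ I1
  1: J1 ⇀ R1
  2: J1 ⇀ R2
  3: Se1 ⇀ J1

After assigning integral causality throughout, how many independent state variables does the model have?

1  (I1 all integral)

b3 |J1  (Se1: effort source, stroke at far end)
b0 |I1  (prefer integral on I1)
b1 |J1  (J1: bond 0 brought flow, rest push out)
b2 |J1  (J1: bond 0 brought flow, rest push out)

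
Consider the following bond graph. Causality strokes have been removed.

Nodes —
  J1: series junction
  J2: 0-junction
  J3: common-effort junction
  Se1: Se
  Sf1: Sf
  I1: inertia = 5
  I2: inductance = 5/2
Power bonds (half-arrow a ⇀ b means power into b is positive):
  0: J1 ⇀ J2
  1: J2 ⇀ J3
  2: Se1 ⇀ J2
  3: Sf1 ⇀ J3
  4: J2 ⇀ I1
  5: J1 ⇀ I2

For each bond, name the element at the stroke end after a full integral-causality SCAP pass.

β2 stroke at J2  (Se1: effort source, stroke at far end)
β3 stroke at Sf1  (Sf1 fixes flow; stroke at Sf1)
β0 stroke at J1  (common-e at J2 fixed by 2)
β1 stroke at J3  (common-e at J2 fixed by 2)
β4 stroke at I1  (J2: bond 2 brought effort, rest push out)
β5 stroke at I2  (J1: last free bond brings flow in)

bond 0 |J1
bond 1 |J3
bond 2 |J2
bond 3 |Sf1
bond 4 |I1
bond 5 |I2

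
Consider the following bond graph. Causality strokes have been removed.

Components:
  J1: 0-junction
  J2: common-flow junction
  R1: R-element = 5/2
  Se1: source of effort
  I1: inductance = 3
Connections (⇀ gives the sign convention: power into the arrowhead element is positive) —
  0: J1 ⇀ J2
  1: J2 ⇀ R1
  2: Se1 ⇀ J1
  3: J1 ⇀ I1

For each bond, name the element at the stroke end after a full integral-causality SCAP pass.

β0 →J2
β1 →R1
β2 →J1
β3 →I1

bond 2 stroke at J1  (Se1: effort source, stroke at far end)
bond 0 stroke at J2  (common-e at J1 fixed by 2)
bond 3 stroke at I1  (common-e at J1 fixed by 2)
bond 1 stroke at R1  (J2 needs exactly one f-in)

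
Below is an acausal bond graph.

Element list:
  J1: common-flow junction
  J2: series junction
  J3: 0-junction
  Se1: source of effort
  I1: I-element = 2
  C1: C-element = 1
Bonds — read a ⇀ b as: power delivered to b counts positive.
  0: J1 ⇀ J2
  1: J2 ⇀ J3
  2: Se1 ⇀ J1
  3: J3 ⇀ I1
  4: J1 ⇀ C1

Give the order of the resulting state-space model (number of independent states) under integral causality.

β2 →J1  (source Se1 imposes e)
β3 →I1  (I1 outputs flow p/I1)
β1 →J3  (J3: last free bond brings effort in)
β0 →J2  (1-jn J2 has f-setter on 1)
β4 →J1  (1-jn J1 has f-setter on 0)

2  (C1, I1 all integral)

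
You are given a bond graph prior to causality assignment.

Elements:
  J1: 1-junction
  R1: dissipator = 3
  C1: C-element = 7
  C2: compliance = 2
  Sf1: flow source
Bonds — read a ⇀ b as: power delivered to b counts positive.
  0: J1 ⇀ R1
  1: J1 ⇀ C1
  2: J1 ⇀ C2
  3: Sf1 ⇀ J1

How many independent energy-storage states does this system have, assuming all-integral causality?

2  (C1, C2 all integral)

#3 |Sf1  (source Sf1 imposes f)
#0 |J1  (J1 flow already set via bond 3)
#1 |J1  (J1: bond 3 brought flow, rest push out)
#2 |J1  (common-f at J1 fixed by 3)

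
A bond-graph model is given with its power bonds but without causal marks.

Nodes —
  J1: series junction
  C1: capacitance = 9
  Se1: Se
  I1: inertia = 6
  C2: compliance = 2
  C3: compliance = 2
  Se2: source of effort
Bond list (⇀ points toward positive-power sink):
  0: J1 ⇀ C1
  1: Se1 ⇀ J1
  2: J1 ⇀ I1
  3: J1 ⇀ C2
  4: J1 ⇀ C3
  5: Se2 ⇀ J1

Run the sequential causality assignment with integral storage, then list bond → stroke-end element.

b1 stroke at J1  (Se1 (Se) sets effort on bond)
b5 stroke at J1  (Se2 (Se) sets effort on bond)
b0 stroke at J1  (C1: C, integral causality)
b2 stroke at I1  (I1 outputs flow p/I1)
b3 stroke at J1  (1-jn J1 has f-setter on 2)
b4 stroke at J1  (common-f at J1 fixed by 2)

#0 |J1
#1 |J1
#2 |I1
#3 |J1
#4 |J1
#5 |J1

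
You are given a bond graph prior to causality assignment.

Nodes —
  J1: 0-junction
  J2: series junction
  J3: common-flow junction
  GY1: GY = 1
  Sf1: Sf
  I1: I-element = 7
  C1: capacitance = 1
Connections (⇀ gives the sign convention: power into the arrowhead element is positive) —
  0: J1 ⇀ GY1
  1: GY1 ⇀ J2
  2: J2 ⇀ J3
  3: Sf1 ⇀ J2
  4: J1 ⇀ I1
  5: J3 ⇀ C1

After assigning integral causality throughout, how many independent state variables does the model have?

2  (C1, I1 all integral)

b3 →Sf1  (source Sf1 imposes f)
b1 →J2  (J2 flow already set via bond 3)
b2 →J2  (J2 flow already set via bond 3)
b5 →J3  (J3 flow already set via bond 2)
b0 →J1  (through GY1, causality inverts; strokes same side of GY1)
b4 →I1  (common-e at J1 fixed by 0)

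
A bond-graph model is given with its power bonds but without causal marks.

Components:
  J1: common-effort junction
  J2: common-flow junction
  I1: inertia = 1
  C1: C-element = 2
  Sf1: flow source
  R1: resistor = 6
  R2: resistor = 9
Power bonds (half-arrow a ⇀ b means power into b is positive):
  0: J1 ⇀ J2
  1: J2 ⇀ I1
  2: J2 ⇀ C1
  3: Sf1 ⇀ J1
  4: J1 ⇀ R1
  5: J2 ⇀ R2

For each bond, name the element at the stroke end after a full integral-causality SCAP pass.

β3 |Sf1  (Sf1 fixes flow; stroke at Sf1)
β1 |I1  (I1 outputs flow p/I1)
β0 |J2  (1-jn J2 has f-setter on 1)
β2 |J2  (J2: bond 1 brought flow, rest push out)
β5 |J2  (1-jn J2 has f-setter on 1)
β4 |J1  (J1 needs exactly one e-in)

#0 |J2
#1 |I1
#2 |J2
#3 |Sf1
#4 |J1
#5 |J2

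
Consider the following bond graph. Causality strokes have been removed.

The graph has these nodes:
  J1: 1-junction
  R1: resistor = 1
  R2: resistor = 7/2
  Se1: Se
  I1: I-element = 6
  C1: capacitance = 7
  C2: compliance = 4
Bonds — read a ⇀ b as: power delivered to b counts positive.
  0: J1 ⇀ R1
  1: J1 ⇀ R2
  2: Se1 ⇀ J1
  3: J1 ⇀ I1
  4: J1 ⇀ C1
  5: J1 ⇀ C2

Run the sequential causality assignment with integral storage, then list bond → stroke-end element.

bond 0 stroke→J1
bond 1 stroke→J1
bond 2 stroke→J1
bond 3 stroke→I1
bond 4 stroke→J1
bond 5 stroke→J1

β2 stroke at J1  (Se1 (Se) sets effort on bond)
β3 stroke at I1  (I1: I, integral causality)
β0 stroke at J1  (J1 flow already set via bond 3)
β1 stroke at J1  (J1 flow already set via bond 3)
β4 stroke at J1  (J1: bond 3 brought flow, rest push out)
β5 stroke at J1  (1-jn J1 has f-setter on 3)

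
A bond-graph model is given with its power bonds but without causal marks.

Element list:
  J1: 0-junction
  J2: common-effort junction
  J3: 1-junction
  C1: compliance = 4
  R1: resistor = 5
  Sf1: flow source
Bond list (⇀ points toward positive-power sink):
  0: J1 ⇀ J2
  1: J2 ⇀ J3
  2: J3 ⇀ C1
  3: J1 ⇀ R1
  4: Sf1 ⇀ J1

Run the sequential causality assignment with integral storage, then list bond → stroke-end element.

bond 0 |J1
bond 1 |J2
bond 2 |J3
bond 3 |R1
bond 4 |Sf1

b4 stroke at Sf1  (Sf1 fixes flow; stroke at Sf1)
b2 stroke at J3  (prefer integral on C1)
b1 stroke at J2  (only one flow-in slot at J3)
b0 stroke at J1  (0-jn J2 has e-setter on 1)
b3 stroke at R1  (J1: bond 0 brought effort, rest push out)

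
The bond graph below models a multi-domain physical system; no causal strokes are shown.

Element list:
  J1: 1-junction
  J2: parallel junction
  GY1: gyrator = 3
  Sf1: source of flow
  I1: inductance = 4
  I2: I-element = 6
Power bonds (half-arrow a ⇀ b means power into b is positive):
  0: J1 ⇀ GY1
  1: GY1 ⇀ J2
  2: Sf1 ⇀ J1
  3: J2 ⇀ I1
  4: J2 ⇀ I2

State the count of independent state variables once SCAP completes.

2  (I1, I2 all integral)

β2 →Sf1  (Sf1 (Sf) sets flow on bond)
β0 →J1  (J1: bond 2 brought flow, rest push out)
β1 →J2  (GY1 both-in/both-out from 0)
β3 →I1  (0-jn J2 has e-setter on 1)
β4 →I2  (J2: bond 1 brought effort, rest push out)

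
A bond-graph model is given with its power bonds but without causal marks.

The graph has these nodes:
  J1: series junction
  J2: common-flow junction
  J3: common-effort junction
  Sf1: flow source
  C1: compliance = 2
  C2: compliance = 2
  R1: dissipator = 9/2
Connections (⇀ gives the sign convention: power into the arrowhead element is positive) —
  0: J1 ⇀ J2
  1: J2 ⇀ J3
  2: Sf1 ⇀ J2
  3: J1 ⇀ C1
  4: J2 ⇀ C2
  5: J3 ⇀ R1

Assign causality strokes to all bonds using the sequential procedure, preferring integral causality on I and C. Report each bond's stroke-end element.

bond 0 →J2
bond 1 →J2
bond 2 →Sf1
bond 3 →J1
bond 4 →J2
bond 5 →J3

#2 stroke→Sf1  (Sf1: flow source, stroke at near end)
#0 stroke→J2  (J2: bond 2 brought flow, rest push out)
#1 stroke→J2  (J2 flow already set via bond 2)
#4 stroke→J2  (J2: bond 2 brought flow, rest push out)
#5 stroke→J3  (J3: last free bond brings effort in)
#3 stroke→J1  (J1: bond 0 brought flow, rest push out)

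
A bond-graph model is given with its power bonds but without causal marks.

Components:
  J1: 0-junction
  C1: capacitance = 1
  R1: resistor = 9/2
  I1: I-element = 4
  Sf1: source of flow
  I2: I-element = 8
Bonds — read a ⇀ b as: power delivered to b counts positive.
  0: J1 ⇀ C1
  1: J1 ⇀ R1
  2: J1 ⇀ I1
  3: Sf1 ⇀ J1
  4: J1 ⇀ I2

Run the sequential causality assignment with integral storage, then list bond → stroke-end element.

bond 3 |Sf1  (Sf1: flow source, stroke at near end)
bond 0 |J1  (C1: C, integral causality)
bond 1 |R1  (J1: bond 0 brought effort, rest push out)
bond 2 |I1  (J1 effort already set via bond 0)
bond 4 |I2  (J1 effort already set via bond 0)

β0 |J1
β1 |R1
β2 |I1
β3 |Sf1
β4 |I2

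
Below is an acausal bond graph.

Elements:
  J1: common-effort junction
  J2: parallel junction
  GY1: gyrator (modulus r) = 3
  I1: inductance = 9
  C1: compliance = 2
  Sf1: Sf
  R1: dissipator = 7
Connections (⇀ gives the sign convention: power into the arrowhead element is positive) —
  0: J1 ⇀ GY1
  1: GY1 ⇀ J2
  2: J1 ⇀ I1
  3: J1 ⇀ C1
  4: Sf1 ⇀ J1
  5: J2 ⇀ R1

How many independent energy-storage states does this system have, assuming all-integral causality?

2  (C1, I1 all integral)

b4 stroke→Sf1  (Sf1 (Sf) sets flow on bond)
b2 stroke→I1  (I1: I, integral causality)
b3 stroke→J1  (C1: C, integral causality)
b0 stroke→GY1  (common-e at J1 fixed by 3)
b1 stroke→GY1  (through GY1, causality inverts; strokes same side of GY1)
b5 stroke→J2  (J2: last free bond brings effort in)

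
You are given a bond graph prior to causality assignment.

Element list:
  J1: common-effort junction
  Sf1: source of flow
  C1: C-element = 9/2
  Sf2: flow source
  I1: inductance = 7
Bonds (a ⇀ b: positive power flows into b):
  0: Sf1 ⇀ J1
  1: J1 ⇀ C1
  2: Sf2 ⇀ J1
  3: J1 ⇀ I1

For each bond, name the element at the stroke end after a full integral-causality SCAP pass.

#0 stroke→Sf1
#1 stroke→J1
#2 stroke→Sf2
#3 stroke→I1

#0 stroke→Sf1  (source Sf1 imposes f)
#2 stroke→Sf2  (Sf2 fixes flow; stroke at Sf2)
#1 stroke→J1  (C1 integral (e out))
#3 stroke→I1  (common-e at J1 fixed by 1)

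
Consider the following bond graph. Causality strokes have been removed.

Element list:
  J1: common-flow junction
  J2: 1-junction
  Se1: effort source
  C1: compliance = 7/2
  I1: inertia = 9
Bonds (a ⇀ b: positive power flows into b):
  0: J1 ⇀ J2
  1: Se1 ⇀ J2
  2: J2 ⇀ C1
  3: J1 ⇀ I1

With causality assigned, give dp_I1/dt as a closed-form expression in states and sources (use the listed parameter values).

dp_I1/dt = E_Se1 - 2*q_C1/7

#1 |J2  (Se1: effort source, stroke at far end)
#2 |J2  (C1: C, integral causality)
#0 |J1  (J2: last free bond brings flow in)
#3 |I1  (J1 needs exactly one f-in)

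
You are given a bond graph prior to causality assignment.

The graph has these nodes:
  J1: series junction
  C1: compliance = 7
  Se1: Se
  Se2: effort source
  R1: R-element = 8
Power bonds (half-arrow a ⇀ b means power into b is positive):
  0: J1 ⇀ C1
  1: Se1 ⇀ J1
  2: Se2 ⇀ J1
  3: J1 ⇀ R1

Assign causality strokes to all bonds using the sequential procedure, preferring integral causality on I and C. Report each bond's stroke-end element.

b1 →J1  (Se1 (Se) sets effort on bond)
b2 →J1  (Se2 (Se) sets effort on bond)
b0 →J1  (C1 outputs effort q/C1)
b3 →R1  (only one flow-in slot at J1)

bond 0 stroke at J1
bond 1 stroke at J1
bond 2 stroke at J1
bond 3 stroke at R1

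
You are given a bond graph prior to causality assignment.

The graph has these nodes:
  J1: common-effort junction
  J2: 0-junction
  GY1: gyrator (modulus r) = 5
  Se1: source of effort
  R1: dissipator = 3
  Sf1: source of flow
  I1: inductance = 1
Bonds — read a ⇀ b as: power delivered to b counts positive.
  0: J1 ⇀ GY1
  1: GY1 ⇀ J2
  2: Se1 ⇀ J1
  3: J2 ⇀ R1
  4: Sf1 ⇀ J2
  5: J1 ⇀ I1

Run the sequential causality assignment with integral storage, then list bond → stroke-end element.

b2 →J1  (Se1 fixes effort; stroke away)
b4 →Sf1  (source Sf1 imposes f)
b0 →GY1  (common-e at J1 fixed by 2)
b5 →I1  (J1: bond 2 brought effort, rest push out)
b1 →GY1  (GY1 both-in/both-out from 0)
b3 →J2  (J2 needs exactly one e-in)

bond 0 →GY1
bond 1 →GY1
bond 2 →J1
bond 3 →J2
bond 4 →Sf1
bond 5 →I1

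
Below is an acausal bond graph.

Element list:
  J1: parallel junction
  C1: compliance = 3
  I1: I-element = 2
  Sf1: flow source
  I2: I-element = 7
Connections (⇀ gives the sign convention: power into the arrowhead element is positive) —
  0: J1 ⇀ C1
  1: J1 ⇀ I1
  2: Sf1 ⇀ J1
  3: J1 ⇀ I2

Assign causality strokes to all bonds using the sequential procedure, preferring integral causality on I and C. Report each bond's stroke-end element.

β2 |Sf1  (source Sf1 imposes f)
β0 |J1  (prefer integral on C1)
β1 |I1  (J1: bond 0 brought effort, rest push out)
β3 |I2  (0-jn J1 has e-setter on 0)

bond 0 stroke→J1
bond 1 stroke→I1
bond 2 stroke→Sf1
bond 3 stroke→I2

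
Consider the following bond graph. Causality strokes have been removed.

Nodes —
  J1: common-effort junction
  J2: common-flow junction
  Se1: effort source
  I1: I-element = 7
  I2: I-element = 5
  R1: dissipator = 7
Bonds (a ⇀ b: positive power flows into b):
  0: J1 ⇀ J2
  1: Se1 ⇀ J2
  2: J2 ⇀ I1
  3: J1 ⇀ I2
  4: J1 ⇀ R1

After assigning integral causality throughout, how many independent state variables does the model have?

b1 stroke at J2  (Se1 fixes effort; stroke away)
b2 stroke at I1  (I1 integral (f out))
b0 stroke at J2  (1-jn J2 has f-setter on 2)
b3 stroke at I2  (prefer integral on I2)
b4 stroke at J1  (closing 0-jn rule on J1)

2  (I1, I2 all integral)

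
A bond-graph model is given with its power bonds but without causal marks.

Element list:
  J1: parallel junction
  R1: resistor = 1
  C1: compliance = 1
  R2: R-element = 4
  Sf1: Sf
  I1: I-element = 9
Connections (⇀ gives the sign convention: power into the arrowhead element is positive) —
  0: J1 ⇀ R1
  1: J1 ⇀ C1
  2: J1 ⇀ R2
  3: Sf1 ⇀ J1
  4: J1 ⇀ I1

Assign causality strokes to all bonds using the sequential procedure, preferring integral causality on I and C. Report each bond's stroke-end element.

β0 |R1
β1 |J1
β2 |R2
β3 |Sf1
β4 |I1

bond 3 →Sf1  (Sf1 fixes flow; stroke at Sf1)
bond 1 →J1  (C1: C, integral causality)
bond 0 →R1  (0-jn J1 has e-setter on 1)
bond 2 →R2  (0-jn J1 has e-setter on 1)
bond 4 →I1  (0-jn J1 has e-setter on 1)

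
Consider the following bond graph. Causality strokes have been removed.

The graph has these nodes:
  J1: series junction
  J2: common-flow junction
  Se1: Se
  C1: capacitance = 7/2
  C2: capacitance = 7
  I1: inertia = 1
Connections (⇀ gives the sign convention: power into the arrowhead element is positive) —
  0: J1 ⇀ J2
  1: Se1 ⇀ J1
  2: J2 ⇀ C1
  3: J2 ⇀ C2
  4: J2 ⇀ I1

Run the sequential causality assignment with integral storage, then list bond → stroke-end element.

β1 |J1  (Se1 fixes effort; stroke away)
β0 |J2  (J1: last free bond brings flow in)
β2 |J2  (C1: C, integral causality)
β3 |J2  (prefer integral on C2)
β4 |I1  (closing 1-jn rule on J2)

β0 →J2
β1 →J1
β2 →J2
β3 →J2
β4 →I1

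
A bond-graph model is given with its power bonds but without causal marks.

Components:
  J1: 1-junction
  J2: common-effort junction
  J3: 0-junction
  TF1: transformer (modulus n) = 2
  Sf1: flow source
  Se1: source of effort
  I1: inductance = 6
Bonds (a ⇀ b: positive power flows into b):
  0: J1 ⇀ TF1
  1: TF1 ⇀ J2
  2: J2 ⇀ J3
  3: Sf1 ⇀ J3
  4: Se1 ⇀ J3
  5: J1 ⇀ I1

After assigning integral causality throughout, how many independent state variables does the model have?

#3 stroke at Sf1  (Sf1 (Sf) sets flow on bond)
#4 stroke at J3  (Se1 (Se) sets effort on bond)
#2 stroke at J2  (J3 effort already set via bond 4)
#1 stroke at TF1  (0-jn J2 has e-setter on 2)
#0 stroke at J1  (through TF1, causality passes straight; one stroke at TF1)
#5 stroke at I1  (J1 needs exactly one f-in)

1  (I1 all integral)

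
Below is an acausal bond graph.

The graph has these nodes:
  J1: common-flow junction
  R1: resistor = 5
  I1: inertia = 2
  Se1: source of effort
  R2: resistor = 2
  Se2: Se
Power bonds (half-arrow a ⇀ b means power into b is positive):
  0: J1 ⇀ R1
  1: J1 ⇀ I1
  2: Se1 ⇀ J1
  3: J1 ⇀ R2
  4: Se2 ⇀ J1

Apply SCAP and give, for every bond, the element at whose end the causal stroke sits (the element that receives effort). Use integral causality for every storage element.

b0 |J1
b1 |I1
b2 |J1
b3 |J1
b4 |J1

b2 stroke→J1  (Se1 (Se) sets effort on bond)
b4 stroke→J1  (Se2 fixes effort; stroke away)
b1 stroke→I1  (prefer integral on I1)
b0 stroke→J1  (1-jn J1 has f-setter on 1)
b3 stroke→J1  (1-jn J1 has f-setter on 1)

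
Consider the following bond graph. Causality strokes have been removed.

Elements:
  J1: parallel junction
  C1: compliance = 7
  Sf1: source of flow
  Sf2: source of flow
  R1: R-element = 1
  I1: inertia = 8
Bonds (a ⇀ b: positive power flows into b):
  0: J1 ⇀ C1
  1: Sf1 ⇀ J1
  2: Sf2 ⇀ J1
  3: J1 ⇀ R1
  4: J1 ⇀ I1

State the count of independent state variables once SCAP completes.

bond 1 stroke at Sf1  (Sf1: flow source, stroke at near end)
bond 2 stroke at Sf2  (Sf2 fixes flow; stroke at Sf2)
bond 0 stroke at J1  (prefer integral on C1)
bond 3 stroke at R1  (common-e at J1 fixed by 0)
bond 4 stroke at I1  (J1 effort already set via bond 0)

2  (C1, I1 all integral)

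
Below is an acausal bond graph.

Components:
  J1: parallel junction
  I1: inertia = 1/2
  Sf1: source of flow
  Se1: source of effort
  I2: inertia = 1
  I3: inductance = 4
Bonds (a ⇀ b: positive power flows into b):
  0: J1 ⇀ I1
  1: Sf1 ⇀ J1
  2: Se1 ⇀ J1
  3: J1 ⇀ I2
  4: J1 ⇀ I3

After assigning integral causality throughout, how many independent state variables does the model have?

β1 |Sf1  (Sf1: flow source, stroke at near end)
β2 |J1  (Se1 fixes effort; stroke away)
β0 |I1  (0-jn J1 has e-setter on 2)
β3 |I2  (J1 effort already set via bond 2)
β4 |I3  (J1: bond 2 brought effort, rest push out)

3  (I1, I2, I3 all integral)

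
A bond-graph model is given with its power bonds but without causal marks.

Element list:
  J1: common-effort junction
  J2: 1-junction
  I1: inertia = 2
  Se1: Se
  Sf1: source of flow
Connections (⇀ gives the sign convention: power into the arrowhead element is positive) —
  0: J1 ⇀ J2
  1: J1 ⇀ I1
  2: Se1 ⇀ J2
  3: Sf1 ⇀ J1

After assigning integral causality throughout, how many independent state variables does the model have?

β2 →J2  (Se1: effort source, stroke at far end)
β3 →Sf1  (Sf1 fixes flow; stroke at Sf1)
β0 →J1  (J2 needs exactly one f-in)
β1 →I1  (0-jn J1 has e-setter on 0)

1  (I1 all integral)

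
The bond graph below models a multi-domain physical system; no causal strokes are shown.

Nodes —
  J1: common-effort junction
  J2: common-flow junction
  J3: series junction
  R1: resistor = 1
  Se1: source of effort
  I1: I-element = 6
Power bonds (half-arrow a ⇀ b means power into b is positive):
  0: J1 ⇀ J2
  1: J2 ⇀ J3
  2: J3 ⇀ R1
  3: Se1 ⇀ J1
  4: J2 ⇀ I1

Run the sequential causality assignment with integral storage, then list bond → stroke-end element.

β3 stroke at J1  (Se1 fixes effort; stroke away)
β0 stroke at J2  (0-jn J1 has e-setter on 3)
β4 stroke at I1  (prefer integral on I1)
β1 stroke at J2  (J2: bond 4 brought flow, rest push out)
β2 stroke at J3  (J3: bond 1 brought flow, rest push out)

bond 0 →J2
bond 1 →J2
bond 2 →J3
bond 3 →J1
bond 4 →I1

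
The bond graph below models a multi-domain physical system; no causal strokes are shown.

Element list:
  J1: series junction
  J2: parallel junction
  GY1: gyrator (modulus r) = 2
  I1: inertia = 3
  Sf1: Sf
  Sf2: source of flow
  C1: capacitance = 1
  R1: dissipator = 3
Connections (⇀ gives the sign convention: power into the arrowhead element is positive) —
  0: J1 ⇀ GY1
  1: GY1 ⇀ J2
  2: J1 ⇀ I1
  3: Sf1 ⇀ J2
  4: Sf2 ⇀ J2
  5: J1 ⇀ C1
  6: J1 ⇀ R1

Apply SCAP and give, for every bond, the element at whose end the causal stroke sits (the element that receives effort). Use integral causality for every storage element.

β3 →Sf1  (source Sf1 imposes f)
β4 →Sf2  (Sf2 fixes flow; stroke at Sf2)
β1 →J2  (closing 0-jn rule on J2)
β0 →J1  (through GY1, causality inverts; strokes same side of GY1)
β2 →I1  (I1 outputs flow p/I1)
β5 →J1  (J1 flow already set via bond 2)
β6 →J1  (J1 flow already set via bond 2)

β0 stroke at J1
β1 stroke at J2
β2 stroke at I1
β3 stroke at Sf1
β4 stroke at Sf2
β5 stroke at J1
β6 stroke at J1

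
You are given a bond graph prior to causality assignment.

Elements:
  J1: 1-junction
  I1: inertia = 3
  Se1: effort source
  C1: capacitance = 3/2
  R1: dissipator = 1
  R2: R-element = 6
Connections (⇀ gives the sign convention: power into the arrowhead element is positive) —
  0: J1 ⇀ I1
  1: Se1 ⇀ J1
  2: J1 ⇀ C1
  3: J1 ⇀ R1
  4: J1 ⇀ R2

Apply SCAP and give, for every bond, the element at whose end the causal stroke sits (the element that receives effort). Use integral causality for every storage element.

#0 |I1
#1 |J1
#2 |J1
#3 |J1
#4 |J1

b1 →J1  (Se1: effort source, stroke at far end)
b0 →I1  (I1 outputs flow p/I1)
b2 →J1  (1-jn J1 has f-setter on 0)
b3 →J1  (common-f at J1 fixed by 0)
b4 →J1  (J1 flow already set via bond 0)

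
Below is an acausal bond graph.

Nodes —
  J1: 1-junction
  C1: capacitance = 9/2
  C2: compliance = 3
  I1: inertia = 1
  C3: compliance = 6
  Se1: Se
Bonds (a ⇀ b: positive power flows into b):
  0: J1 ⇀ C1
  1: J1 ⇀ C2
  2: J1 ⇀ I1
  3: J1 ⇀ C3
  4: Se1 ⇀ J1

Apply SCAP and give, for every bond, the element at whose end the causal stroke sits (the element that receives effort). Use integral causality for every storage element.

b0 |J1
b1 |J1
b2 |I1
b3 |J1
b4 |J1

β4 stroke→J1  (Se1 fixes effort; stroke away)
β0 stroke→J1  (C1 integral (e out))
β1 stroke→J1  (C2 outputs effort q/C2)
β2 stroke→I1  (I1: I, integral causality)
β3 stroke→J1  (J1 flow already set via bond 2)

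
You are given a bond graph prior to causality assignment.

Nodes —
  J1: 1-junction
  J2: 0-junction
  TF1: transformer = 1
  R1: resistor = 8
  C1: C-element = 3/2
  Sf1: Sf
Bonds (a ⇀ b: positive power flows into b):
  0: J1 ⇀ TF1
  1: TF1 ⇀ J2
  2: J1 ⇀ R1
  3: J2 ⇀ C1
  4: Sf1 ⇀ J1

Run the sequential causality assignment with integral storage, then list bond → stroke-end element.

b4 stroke at Sf1  (source Sf1 imposes f)
b0 stroke at J1  (1-jn J1 has f-setter on 4)
b2 stroke at J1  (J1: bond 4 brought flow, rest push out)
b1 stroke at TF1  (TF TF1: opposite of bond 0)
b3 stroke at J2  (only one effort-in slot at J2)

β0 stroke at J1
β1 stroke at TF1
β2 stroke at J1
β3 stroke at J2
β4 stroke at Sf1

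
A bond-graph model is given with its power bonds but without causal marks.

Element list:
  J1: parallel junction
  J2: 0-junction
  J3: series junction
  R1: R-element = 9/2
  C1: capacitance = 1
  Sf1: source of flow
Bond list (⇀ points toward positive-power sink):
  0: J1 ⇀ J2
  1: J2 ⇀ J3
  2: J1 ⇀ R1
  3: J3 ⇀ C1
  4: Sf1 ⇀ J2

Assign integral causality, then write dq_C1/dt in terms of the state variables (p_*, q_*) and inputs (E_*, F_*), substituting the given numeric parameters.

b4 →Sf1  (Sf1 fixes flow; stroke at Sf1)
b3 →J3  (prefer integral on C1)
b1 →J2  (closing 1-jn rule on J3)
b0 →J1  (common-e at J2 fixed by 1)
b2 →R1  (J1: bond 0 brought effort, rest push out)

dq_C1/dt = F_Sf1 - 2*q_C1/9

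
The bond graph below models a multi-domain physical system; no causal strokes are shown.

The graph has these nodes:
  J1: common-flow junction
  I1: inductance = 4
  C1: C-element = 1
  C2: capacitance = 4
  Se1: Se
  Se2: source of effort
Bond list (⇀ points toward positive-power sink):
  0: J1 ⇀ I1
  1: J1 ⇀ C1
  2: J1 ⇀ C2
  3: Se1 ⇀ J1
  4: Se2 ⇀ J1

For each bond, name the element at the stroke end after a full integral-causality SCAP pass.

β0 |I1
β1 |J1
β2 |J1
β3 |J1
β4 |J1

b3 stroke at J1  (Se1: effort source, stroke at far end)
b4 stroke at J1  (Se2 (Se) sets effort on bond)
b0 stroke at I1  (I1: I, integral causality)
b1 stroke at J1  (common-f at J1 fixed by 0)
b2 stroke at J1  (J1 flow already set via bond 0)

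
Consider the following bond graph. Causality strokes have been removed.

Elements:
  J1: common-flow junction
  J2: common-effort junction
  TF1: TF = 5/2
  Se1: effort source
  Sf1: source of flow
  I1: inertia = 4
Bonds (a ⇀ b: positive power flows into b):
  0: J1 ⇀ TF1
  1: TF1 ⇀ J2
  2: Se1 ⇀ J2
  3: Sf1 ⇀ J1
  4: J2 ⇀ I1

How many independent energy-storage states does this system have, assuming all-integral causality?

1  (I1 all integral)

#2 |J2  (Se1 (Se) sets effort on bond)
#3 |Sf1  (source Sf1 imposes f)
#0 |J1  (1-jn J1 has f-setter on 3)
#1 |TF1  (0-jn J2 has e-setter on 2)
#4 |I1  (J2 effort already set via bond 2)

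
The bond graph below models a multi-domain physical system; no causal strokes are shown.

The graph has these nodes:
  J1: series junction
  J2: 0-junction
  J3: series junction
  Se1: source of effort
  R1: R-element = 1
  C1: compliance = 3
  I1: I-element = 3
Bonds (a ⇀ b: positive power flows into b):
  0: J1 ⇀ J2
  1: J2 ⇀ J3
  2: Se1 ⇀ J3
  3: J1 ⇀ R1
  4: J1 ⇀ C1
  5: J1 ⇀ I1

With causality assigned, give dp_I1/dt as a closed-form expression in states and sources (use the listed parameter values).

bond 2 stroke→J3  (source Se1 imposes e)
bond 1 stroke→J2  (only one flow-in slot at J3)
bond 0 stroke→J1  (J2: bond 1 brought effort, rest push out)
bond 4 stroke→J1  (C1: C, integral causality)
bond 5 stroke→I1  (I1: I, integral causality)
bond 3 stroke→J1  (J1: bond 5 brought flow, rest push out)

dp_I1/dt = E_Se1 - p_I1/3 - q_C1/3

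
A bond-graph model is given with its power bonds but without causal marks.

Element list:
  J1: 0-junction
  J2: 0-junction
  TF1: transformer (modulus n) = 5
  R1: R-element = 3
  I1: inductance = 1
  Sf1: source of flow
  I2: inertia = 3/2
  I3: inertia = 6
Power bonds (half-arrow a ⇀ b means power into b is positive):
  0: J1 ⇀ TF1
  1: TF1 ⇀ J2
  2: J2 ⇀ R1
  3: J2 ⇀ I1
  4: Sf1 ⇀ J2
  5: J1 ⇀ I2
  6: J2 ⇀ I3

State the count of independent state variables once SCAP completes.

3  (I1, I2, I3 all integral)

b4 |Sf1  (Sf1 (Sf) sets flow on bond)
b3 |I1  (I1: I, integral causality)
b5 |I2  (I2 integral (f out))
b0 |J1  (J1: last free bond brings effort in)
b1 |TF1  (through TF1, causality passes straight; one stroke at TF1)
b6 |I3  (I3: I, integral causality)
b2 |J2  (closing 0-jn rule on J2)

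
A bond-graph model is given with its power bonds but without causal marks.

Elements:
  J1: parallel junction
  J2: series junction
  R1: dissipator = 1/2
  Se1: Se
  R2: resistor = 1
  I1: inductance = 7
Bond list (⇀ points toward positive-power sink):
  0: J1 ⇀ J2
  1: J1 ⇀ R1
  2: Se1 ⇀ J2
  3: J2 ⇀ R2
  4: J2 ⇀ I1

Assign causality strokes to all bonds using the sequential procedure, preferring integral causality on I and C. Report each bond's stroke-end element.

β2 |J2  (Se1 fixes effort; stroke away)
β4 |I1  (I1: I, integral causality)
β0 |J2  (J2 flow already set via bond 4)
β3 |J2  (common-f at J2 fixed by 4)
β1 |J1  (J1 needs exactly one e-in)

#0 |J2
#1 |J1
#2 |J2
#3 |J2
#4 |I1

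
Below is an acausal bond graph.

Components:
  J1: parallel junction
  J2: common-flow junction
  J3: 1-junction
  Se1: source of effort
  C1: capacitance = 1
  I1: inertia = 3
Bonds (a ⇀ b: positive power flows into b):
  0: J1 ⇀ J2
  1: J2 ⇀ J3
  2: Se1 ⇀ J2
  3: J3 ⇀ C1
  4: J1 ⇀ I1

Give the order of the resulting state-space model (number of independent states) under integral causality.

2  (C1, I1 all integral)

β2 stroke at J2  (Se1: effort source, stroke at far end)
β3 stroke at J3  (C1: C, integral causality)
β1 stroke at J2  (J3 needs exactly one f-in)
β0 stroke at J1  (only one flow-in slot at J2)
β4 stroke at I1  (J1 effort already set via bond 0)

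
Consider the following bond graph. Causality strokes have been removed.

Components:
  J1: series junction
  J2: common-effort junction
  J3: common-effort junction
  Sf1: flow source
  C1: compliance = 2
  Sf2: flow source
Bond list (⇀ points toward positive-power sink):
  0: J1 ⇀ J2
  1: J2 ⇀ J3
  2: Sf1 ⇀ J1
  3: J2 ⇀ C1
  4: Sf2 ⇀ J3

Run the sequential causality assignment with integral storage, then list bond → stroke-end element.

#0 |J1
#1 |J3
#2 |Sf1
#3 |J2
#4 |Sf2

bond 2 stroke→Sf1  (Sf1 fixes flow; stroke at Sf1)
bond 4 stroke→Sf2  (source Sf2 imposes f)
bond 0 stroke→J1  (J1: bond 2 brought flow, rest push out)
bond 1 stroke→J3  (J3 needs exactly one e-in)
bond 3 stroke→J2  (only one effort-in slot at J2)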